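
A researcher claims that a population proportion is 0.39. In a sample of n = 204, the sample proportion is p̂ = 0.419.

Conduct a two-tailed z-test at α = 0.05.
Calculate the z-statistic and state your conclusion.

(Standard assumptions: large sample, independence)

H₀: p = 0.39, H₁: p ≠ 0.39
Standard error: SE = √(p₀(1-p₀)/n) = √(0.39×0.61/204) = 0.034149
z-statistic: z = (p̂ - p₀)/SE = (0.419 - 0.39)/0.034149 = 0.8492
Critical value: z_0.025 = ±1.960
p-value = 0.3958
Decision: fail to reject H₀ at α = 0.05

Answer: z = 0.8492, fail to reject H₀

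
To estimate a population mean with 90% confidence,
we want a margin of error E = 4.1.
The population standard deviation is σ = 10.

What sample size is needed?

Answer: n = 17

Derivation:
z_0.05 = 1.645
n = (z×σ/E)² = (1.645×10/4.1)²
n = 16.0977
Round up: n = 17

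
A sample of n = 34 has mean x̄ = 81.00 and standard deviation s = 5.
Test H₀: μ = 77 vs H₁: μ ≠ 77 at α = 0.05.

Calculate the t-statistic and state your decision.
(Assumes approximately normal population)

Answer: t = 4.6647, reject H₀

Derivation:
df = n - 1 = 33
SE = s/√n = 5/√34 = 0.8575
t = (x̄ - μ₀)/SE = (81.00 - 77)/0.8575 = 4.6647
Critical value: t_{0.025,33} = ±2.035
p-value < 0.0001
Decision: reject H₀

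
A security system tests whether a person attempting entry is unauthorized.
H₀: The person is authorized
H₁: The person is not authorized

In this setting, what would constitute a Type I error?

A Type I error (probability α) occurs when we reject a true H₀.
A Type II error (probability β) occurs when we fail to reject a false H₀.

Answer: Denying entry to an authorized person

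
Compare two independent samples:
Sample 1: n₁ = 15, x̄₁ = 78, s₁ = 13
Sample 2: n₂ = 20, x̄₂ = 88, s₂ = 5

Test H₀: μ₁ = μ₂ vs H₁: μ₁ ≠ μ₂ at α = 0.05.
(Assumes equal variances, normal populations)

Pooled variance: s²_p = [14×13² + 19×5²]/(33) = 86.0909
s_p = 9.2785
SE = s_p×√(1/n₁ + 1/n₂) = 9.2785×√(1/15 + 1/20) = 3.1692
t = (x̄₁ - x̄₂)/SE = (78 - 88)/3.1692 = -3.1554
df = 33, t-critical = ±2.035
Decision: reject H₀

Answer: t = -3.1554, reject H₀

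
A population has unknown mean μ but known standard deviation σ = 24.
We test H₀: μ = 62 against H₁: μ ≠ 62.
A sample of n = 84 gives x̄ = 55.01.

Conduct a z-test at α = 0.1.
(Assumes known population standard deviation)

Answer: z = -2.6694, reject H₀

Derivation:
Standard error: SE = σ/√n = 24/√84 = 2.6186
z-statistic: z = (x̄ - μ₀)/SE = (55.01 - 62)/2.6186 = -2.6694
Critical value: ±1.645
p-value = 0.0076
Decision: reject H₀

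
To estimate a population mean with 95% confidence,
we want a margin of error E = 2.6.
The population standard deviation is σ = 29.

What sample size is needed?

z_0.025 = 1.960
n = (z×σ/E)² = (1.960×29/2.6)²
n = 477.9269
Round up: n = 478

Answer: n = 478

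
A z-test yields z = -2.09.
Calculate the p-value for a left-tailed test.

Answer: p-value ≈ 0.0183

Derivation:
For z = -2.09:
p = P(Z < -2.09) = Φ(-2.09) = 0.0183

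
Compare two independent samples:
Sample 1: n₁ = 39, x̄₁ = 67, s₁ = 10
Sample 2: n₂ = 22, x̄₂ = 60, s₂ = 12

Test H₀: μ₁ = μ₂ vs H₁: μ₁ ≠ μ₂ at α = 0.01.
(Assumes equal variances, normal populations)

Answer: t = 2.4411, fail to reject H₀

Derivation:
Pooled variance: s²_p = [38×10² + 21×12²]/(59) = 115.6610
s_p = 10.7546
SE = s_p×√(1/n₁ + 1/n₂) = 10.7546×√(1/39 + 1/22) = 2.8676
t = (x̄₁ - x̄₂)/SE = (67 - 60)/2.8676 = 2.4411
df = 59, t-critical = ±2.662
Decision: fail to reject H₀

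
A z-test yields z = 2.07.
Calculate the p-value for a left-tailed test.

For z = 2.07:
p = P(Z < 2.07) = Φ(2.07) = 0.9808

Answer: p-value ≈ 0.9808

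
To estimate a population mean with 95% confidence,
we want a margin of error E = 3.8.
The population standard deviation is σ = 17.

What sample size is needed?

Answer: n = 77

Derivation:
z_0.025 = 1.960
n = (z×σ/E)² = (1.960×17/3.8)²
n = 76.8852
Round up: n = 77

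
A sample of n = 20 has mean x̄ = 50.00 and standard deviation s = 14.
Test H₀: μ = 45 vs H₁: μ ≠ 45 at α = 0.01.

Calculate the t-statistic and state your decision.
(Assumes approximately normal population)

df = n - 1 = 19
SE = s/√n = 14/√20 = 3.1305
t = (x̄ - μ₀)/SE = (50.00 - 45)/3.1305 = 1.5972
Critical value: t_{0.005,19} = ±2.861
p-value ≈ 0.1267
Decision: fail to reject H₀

Answer: t = 1.5972, fail to reject H₀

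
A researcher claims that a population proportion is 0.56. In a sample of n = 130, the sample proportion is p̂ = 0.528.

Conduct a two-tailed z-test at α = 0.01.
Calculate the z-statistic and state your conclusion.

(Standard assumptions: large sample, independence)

H₀: p = 0.56, H₁: p ≠ 0.56
Standard error: SE = √(p₀(1-p₀)/n) = √(0.56×0.44/130) = 0.043536
z-statistic: z = (p̂ - p₀)/SE = (0.528 - 0.56)/0.043536 = -0.7350
Critical value: z_0.005 = ±2.576
p-value = 0.4623
Decision: fail to reject H₀ at α = 0.01

Answer: z = -0.7350, fail to reject H₀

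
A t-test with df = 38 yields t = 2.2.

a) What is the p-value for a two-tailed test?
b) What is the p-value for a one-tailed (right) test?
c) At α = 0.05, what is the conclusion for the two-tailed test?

Using t-distribution with df = 38:
a) Two-tailed: p = 2×P(T > 2.2) = 0.0340
b) One-tailed: p = P(T > 2.2) = 0.0170
c) 0.0340 < 0.05, reject H₀

Answer: a) 0.0340, b) 0.0170, c) reject H₀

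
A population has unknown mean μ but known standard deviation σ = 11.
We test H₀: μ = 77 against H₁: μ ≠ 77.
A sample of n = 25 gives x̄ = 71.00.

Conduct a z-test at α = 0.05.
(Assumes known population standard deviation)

Standard error: SE = σ/√n = 11/√25 = 2.2000
z-statistic: z = (x̄ - μ₀)/SE = (71.00 - 77)/2.2000 = -2.7273
Critical value: ±1.960
p-value = 0.0064
Decision: reject H₀

Answer: z = -2.7273, reject H₀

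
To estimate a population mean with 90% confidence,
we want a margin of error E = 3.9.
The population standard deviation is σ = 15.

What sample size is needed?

z_0.05 = 1.645
n = (z×σ/E)² = (1.645×15/3.9)²
n = 40.0300
Round up: n = 41

Answer: n = 41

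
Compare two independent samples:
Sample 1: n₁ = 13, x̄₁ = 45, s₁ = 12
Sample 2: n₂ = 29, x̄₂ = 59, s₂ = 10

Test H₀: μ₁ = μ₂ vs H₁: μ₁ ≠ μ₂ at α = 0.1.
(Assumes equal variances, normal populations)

Answer: t = -3.9423, reject H₀

Derivation:
Pooled variance: s²_p = [12×12² + 28×10²]/(40) = 113.2000
s_p = 10.6395
SE = s_p×√(1/n₁ + 1/n₂) = 10.6395×√(1/13 + 1/29) = 3.5512
t = (x̄₁ - x̄₂)/SE = (45 - 59)/3.5512 = -3.9423
df = 40, t-critical = ±1.684
Decision: reject H₀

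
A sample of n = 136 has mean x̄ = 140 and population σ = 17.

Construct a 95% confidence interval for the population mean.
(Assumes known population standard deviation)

Answer: (137.1429, 142.8571)

Derivation:
Confidence level: 95%, α = 0.05
z_0.025 = 1.960
SE = σ/√n = 17/√136 = 1.4577
Margin of error = 1.960 × 1.4577 = 2.8571
CI: x̄ ± margin = 140 ± 2.8571
CI: (137.1429, 142.8571)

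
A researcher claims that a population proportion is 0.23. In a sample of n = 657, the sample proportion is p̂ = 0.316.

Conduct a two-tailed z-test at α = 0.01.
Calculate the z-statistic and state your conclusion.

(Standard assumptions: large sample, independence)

H₀: p = 0.23, H₁: p ≠ 0.23
Standard error: SE = √(p₀(1-p₀)/n) = √(0.23×0.77/657) = 0.016418
z-statistic: z = (p̂ - p₀)/SE = (0.316 - 0.23)/0.016418 = 5.2382
Critical value: z_0.005 = ±2.576
p-value < 0.0001
Decision: reject H₀ at α = 0.01

Answer: z = 5.2382, reject H₀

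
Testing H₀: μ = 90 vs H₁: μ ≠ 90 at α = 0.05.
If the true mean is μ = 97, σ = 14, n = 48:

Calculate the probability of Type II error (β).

Answer: β ≈ 0.0663

Derivation:
SE = σ/√n = 14/√48 = 2.0207
Critical values: μ₀ ± z_0.025×SE = 90 ± 1.960×2.0207
Acceptance region: (86.0394, 93.9606)
Under H₁ (μ = 97): z_high = (93.9606 - 97)/2.0207 = -1.5041, z_low = (86.0394 - 97)/2.0207 = -5.4242
β = P(not reject | H₁) = Φ(-1.5041) - Φ(-5.4242) ≈ 0.0663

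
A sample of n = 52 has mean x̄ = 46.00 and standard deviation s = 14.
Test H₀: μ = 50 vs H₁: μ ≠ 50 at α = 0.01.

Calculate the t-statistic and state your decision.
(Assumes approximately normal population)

Answer: t = -2.0603, fail to reject H₀

Derivation:
df = n - 1 = 51
SE = s/√n = 14/√52 = 1.9415
t = (x̄ - μ₀)/SE = (46.00 - 50)/1.9415 = -2.0603
Critical value: t_{0.005,51} = ±2.676
p-value ≈ 0.0445
Decision: fail to reject H₀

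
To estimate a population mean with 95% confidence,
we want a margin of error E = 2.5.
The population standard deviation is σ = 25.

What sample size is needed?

Answer: n = 385

Derivation:
z_0.025 = 1.960
n = (z×σ/E)² = (1.960×25/2.5)²
n = 384.1600
Round up: n = 385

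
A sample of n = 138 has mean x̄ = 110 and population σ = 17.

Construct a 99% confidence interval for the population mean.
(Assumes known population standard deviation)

Answer: (106.2723, 113.7277)

Derivation:
Confidence level: 99%, α = 0.01
z_0.005 = 2.576
SE = σ/√n = 17/√138 = 1.4471
Margin of error = 2.576 × 1.4471 = 3.7277
CI: x̄ ± margin = 110 ± 3.7277
CI: (106.2723, 113.7277)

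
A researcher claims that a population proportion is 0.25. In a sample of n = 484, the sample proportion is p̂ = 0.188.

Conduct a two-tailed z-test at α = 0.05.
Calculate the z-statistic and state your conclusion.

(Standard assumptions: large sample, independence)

Answer: z = -3.1501, reject H₀

Derivation:
H₀: p = 0.25, H₁: p ≠ 0.25
Standard error: SE = √(p₀(1-p₀)/n) = √(0.25×0.75/484) = 0.019682
z-statistic: z = (p̂ - p₀)/SE = (0.188 - 0.25)/0.019682 = -3.1501
Critical value: z_0.025 = ±1.960
p-value = 0.0016
Decision: reject H₀ at α = 0.05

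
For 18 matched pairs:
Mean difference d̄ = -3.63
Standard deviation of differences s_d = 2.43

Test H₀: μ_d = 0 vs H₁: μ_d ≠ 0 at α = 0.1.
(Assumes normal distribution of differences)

df = n - 1 = 17
SE = s_d/√n = 2.43/√18 = 0.5728
t = d̄/SE = -3.63/0.5728 = -6.3373
Critical value: t_{0.05,17} = ±1.740
p-value < 0.0001
Decision: reject H₀

Answer: t = -6.3373, reject H₀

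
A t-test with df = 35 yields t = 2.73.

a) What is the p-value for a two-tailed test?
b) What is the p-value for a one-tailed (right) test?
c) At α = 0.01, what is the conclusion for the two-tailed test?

Answer: a) 0.0098, b) 0.0049, c) reject H₀

Derivation:
Using t-distribution with df = 35:
a) Two-tailed: p = 2×P(T > 2.73) = 0.0098
b) One-tailed: p = P(T > 2.73) = 0.0049
c) 0.0098 < 0.01, reject H₀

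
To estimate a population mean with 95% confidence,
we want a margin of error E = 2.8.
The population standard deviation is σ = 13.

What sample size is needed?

z_0.025 = 1.960
n = (z×σ/E)² = (1.960×13/2.8)²
n = 82.8100
Round up: n = 83

Answer: n = 83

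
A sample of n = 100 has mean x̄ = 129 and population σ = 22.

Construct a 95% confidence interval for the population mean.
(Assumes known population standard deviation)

Confidence level: 95%, α = 0.05
z_0.025 = 1.960
SE = σ/√n = 22/√100 = 2.2000
Margin of error = 1.960 × 2.2000 = 4.3120
CI: x̄ ± margin = 129 ± 4.3120
CI: (124.6880, 133.3120)

Answer: (124.6880, 133.3120)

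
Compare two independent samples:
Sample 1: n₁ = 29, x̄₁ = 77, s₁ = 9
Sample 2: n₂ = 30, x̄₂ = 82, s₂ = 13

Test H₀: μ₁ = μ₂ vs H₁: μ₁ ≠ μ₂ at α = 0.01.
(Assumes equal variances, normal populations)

Pooled variance: s²_p = [28×9² + 29×13²]/(57) = 125.7719
s_p = 11.2148
SE = s_p×√(1/n₁ + 1/n₂) = 11.2148×√(1/29 + 1/30) = 2.9205
t = (x̄₁ - x̄₂)/SE = (77 - 82)/2.9205 = -1.7120
df = 57, t-critical = ±2.665
Decision: fail to reject H₀

Answer: t = -1.7120, fail to reject H₀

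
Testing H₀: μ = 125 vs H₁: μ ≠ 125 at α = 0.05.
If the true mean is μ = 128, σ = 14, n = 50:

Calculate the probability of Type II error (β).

SE = σ/√n = 14/√50 = 1.9799
Critical values: μ₀ ± z_0.025×SE = 125 ± 1.960×1.9799
Acceptance region: (121.1194, 128.8806)
Under H₁ (μ = 128): z_high = (128.8806 - 128)/1.9799 = 0.4448, z_low = (121.1194 - 128)/1.9799 = -3.4752
β = P(not reject | H₁) = Φ(0.4448) - Φ(-3.4752) ≈ 0.6715

Answer: β ≈ 0.6715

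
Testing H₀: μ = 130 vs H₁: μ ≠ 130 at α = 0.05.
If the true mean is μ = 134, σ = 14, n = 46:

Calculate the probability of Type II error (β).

Answer: β ≈ 0.5088

Derivation:
SE = σ/√n = 14/√46 = 2.0642
Critical values: μ₀ ± z_0.025×SE = 130 ± 1.960×2.0642
Acceptance region: (125.9542, 134.0458)
Under H₁ (μ = 134): z_high = (134.0458 - 134)/2.0642 = 0.0222, z_low = (125.9542 - 134)/2.0642 = -3.8978
β = P(not reject | H₁) = Φ(0.0222) - Φ(-3.8978) ≈ 0.5088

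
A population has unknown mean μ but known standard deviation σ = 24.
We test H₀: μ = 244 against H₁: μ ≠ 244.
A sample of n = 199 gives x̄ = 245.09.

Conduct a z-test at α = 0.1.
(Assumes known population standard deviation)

Standard error: SE = σ/√n = 24/√199 = 1.7013
z-statistic: z = (x̄ - μ₀)/SE = (245.09 - 244)/1.7013 = 0.6407
Critical value: ±1.645
p-value = 0.5217
Decision: fail to reject H₀

Answer: z = 0.6407, fail to reject H₀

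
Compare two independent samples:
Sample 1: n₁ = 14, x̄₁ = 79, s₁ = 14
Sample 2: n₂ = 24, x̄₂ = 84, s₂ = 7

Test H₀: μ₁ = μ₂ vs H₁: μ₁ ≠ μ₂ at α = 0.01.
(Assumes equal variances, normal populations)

Pooled variance: s²_p = [13×14² + 23×7²]/(36) = 102.0833
s_p = 10.1036
SE = s_p×√(1/n₁ + 1/n₂) = 10.1036×√(1/14 + 1/24) = 3.3978
t = (x̄₁ - x̄₂)/SE = (79 - 84)/3.3978 = -1.4715
df = 36, t-critical = ±2.719
Decision: fail to reject H₀

Answer: t = -1.4715, fail to reject H₀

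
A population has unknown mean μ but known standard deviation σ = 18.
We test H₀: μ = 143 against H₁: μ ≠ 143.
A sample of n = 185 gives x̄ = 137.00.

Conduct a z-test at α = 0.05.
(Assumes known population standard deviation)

Standard error: SE = σ/√n = 18/√185 = 1.3234
z-statistic: z = (x̄ - μ₀)/SE = (137.00 - 143)/1.3234 = -4.5338
Critical value: ±1.960
p-value < 0.0001
Decision: reject H₀

Answer: z = -4.5338, reject H₀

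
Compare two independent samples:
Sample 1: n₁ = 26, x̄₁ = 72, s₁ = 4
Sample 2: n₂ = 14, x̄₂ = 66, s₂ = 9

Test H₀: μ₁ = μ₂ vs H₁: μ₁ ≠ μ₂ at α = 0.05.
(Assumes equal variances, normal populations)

Pooled variance: s²_p = [25×4² + 13×9²]/(38) = 38.2368
s_p = 6.1836
SE = s_p×√(1/n₁ + 1/n₂) = 6.1836×√(1/26 + 1/14) = 2.0498
t = (x̄₁ - x̄₂)/SE = (72 - 66)/2.0498 = 2.9271
df = 38, t-critical = ±2.024
Decision: reject H₀

Answer: t = 2.9271, reject H₀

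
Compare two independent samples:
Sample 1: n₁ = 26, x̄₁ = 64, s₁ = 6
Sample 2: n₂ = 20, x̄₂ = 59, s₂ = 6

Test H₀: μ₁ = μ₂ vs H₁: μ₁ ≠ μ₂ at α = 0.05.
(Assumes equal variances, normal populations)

Answer: t = 2.8019, reject H₀

Derivation:
Pooled variance: s²_p = [25×6² + 19×6²]/(44) = 36.0000
s_p = 6.0000
SE = s_p×√(1/n₁ + 1/n₂) = 6.0000×√(1/26 + 1/20) = 1.7845
t = (x̄₁ - x̄₂)/SE = (64 - 59)/1.7845 = 2.8019
df = 44, t-critical = ±2.015
Decision: reject H₀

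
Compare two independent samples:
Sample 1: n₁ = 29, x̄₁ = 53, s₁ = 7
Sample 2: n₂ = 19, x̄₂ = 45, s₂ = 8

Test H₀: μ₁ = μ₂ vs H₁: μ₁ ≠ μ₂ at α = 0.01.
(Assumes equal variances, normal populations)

Pooled variance: s²_p = [28×7² + 18×8²]/(46) = 54.8696
s_p = 7.4074
SE = s_p×√(1/n₁ + 1/n₂) = 7.4074×√(1/29 + 1/19) = 2.1863
t = (x̄₁ - x̄₂)/SE = (53 - 45)/2.1863 = 3.6592
df = 46, t-critical = ±2.687
Decision: reject H₀

Answer: t = 3.6592, reject H₀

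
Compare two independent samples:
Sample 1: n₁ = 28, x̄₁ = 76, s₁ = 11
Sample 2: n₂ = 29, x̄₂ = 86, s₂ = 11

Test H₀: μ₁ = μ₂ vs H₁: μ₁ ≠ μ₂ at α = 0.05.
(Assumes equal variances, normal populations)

Answer: t = -3.4312, reject H₀

Derivation:
Pooled variance: s²_p = [27×11² + 28×11²]/(55) = 121.0000
s_p = 11.0000
SE = s_p×√(1/n₁ + 1/n₂) = 11.0000×√(1/28 + 1/29) = 2.9144
t = (x̄₁ - x̄₂)/SE = (76 - 86)/2.9144 = -3.4312
df = 55, t-critical = ±2.004
Decision: reject H₀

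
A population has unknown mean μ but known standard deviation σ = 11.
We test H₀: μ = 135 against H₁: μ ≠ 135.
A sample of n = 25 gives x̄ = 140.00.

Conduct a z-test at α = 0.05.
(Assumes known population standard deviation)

Standard error: SE = σ/√n = 11/√25 = 2.2000
z-statistic: z = (x̄ - μ₀)/SE = (140.00 - 135)/2.2000 = 2.2727
Critical value: ±1.960
p-value = 0.0230
Decision: reject H₀

Answer: z = 2.2727, reject H₀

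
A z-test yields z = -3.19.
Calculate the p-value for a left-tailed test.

For z = -3.19:
p = P(Z < -3.19) = Φ(-3.19) = 0.0007

Answer: p-value ≈ 0.0007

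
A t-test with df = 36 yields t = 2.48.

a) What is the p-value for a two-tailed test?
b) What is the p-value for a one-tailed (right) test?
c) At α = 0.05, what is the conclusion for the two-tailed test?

Using t-distribution with df = 36:
a) Two-tailed: p = 2×P(T > 2.48) = 0.0180
b) One-tailed: p = P(T > 2.48) = 0.0090
c) 0.0180 < 0.05, reject H₀

Answer: a) 0.0180, b) 0.0090, c) reject H₀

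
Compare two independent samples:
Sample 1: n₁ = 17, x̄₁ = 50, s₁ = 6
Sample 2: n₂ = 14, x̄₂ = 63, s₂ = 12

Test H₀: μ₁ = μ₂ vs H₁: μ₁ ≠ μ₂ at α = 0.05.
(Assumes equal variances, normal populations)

Answer: t = -3.9205, reject H₀

Derivation:
Pooled variance: s²_p = [16×6² + 13×12²]/(29) = 84.4138
s_p = 9.1877
SE = s_p×√(1/n₁ + 1/n₂) = 9.1877×√(1/17 + 1/14) = 3.3159
t = (x̄₁ - x̄₂)/SE = (50 - 63)/3.3159 = -3.9205
df = 29, t-critical = ±2.045
Decision: reject H₀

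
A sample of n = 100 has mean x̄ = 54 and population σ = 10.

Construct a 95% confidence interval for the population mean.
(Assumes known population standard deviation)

Answer: (52.0400, 55.9600)

Derivation:
Confidence level: 95%, α = 0.05
z_0.025 = 1.960
SE = σ/√n = 10/√100 = 1.0000
Margin of error = 1.960 × 1.0000 = 1.9600
CI: x̄ ± margin = 54 ± 1.9600
CI: (52.0400, 55.9600)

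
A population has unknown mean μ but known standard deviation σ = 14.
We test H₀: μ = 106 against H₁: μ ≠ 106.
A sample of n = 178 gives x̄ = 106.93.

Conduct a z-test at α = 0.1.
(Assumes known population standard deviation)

Standard error: SE = σ/√n = 14/√178 = 1.0493
z-statistic: z = (x̄ - μ₀)/SE = (106.93 - 106)/1.0493 = 0.8863
Critical value: ±1.645
p-value = 0.3755
Decision: fail to reject H₀

Answer: z = 0.8863, fail to reject H₀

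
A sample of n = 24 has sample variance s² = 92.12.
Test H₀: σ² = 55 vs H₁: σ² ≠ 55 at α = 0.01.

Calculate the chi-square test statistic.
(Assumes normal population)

Answer: χ² = 38.5229, fail to reject H₀

Derivation:
df = n - 1 = 23
χ² = (n-1)s²/σ₀² = 23×92.12/55 = 38.5229
Critical values: χ²_{0.995,23} = 9.260, χ²_{0.005,23} = 44.181
Rejection region: χ² < 9.260 or χ² > 44.181
Decision: fail to reject H₀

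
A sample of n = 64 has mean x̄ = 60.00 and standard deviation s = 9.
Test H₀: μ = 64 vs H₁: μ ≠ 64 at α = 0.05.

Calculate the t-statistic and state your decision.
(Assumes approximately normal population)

Answer: t = -3.5556, reject H₀

Derivation:
df = n - 1 = 63
SE = s/√n = 9/√64 = 1.1250
t = (x̄ - μ₀)/SE = (60.00 - 64)/1.1250 = -3.5556
Critical value: t_{0.025,63} = ±1.998
p-value ≈ 0.0007
Decision: reject H₀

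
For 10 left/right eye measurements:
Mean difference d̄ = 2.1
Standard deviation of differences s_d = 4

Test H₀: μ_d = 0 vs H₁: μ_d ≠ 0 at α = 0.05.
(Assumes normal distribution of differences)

df = n - 1 = 9
SE = s_d/√n = 4/√10 = 1.2649
t = d̄/SE = 2.1/1.2649 = 1.6602
Critical value: t_{0.025,9} = ±2.262
p-value ≈ 0.1312
Decision: fail to reject H₀

Answer: t = 1.6602, fail to reject H₀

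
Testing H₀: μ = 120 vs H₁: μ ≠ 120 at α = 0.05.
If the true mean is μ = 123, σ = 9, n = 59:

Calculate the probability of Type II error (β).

SE = σ/√n = 9/√59 = 1.1717
Critical values: μ₀ ± z_0.025×SE = 120 ± 1.960×1.1717
Acceptance region: (117.7035, 122.2965)
Under H₁ (μ = 123): z_high = (122.2965 - 123)/1.1717 = -0.6004, z_low = (117.7035 - 123)/1.1717 = -4.5204
β = P(not reject | H₁) = Φ(-0.6004) - Φ(-4.5204) ≈ 0.2741

Answer: β ≈ 0.2741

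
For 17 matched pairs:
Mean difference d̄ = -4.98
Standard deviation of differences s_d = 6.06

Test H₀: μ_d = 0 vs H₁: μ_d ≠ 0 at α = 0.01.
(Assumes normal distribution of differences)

df = n - 1 = 16
SE = s_d/√n = 6.06/√17 = 1.4698
t = d̄/SE = -4.98/1.4698 = -3.3882
Critical value: t_{0.005,16} = ±2.921
p-value ≈ 0.0038
Decision: reject H₀

Answer: t = -3.3882, reject H₀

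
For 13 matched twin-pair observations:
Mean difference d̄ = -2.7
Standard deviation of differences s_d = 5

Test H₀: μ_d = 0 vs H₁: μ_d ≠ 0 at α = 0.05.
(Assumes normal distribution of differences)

Answer: t = -1.9469, fail to reject H₀

Derivation:
df = n - 1 = 12
SE = s_d/√n = 5/√13 = 1.3868
t = d̄/SE = -2.7/1.3868 = -1.9469
Critical value: t_{0.025,12} = ±2.179
p-value ≈ 0.0753
Decision: fail to reject H₀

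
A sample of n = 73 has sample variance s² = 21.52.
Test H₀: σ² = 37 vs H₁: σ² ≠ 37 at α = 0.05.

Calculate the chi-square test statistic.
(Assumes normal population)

Answer: χ² = 41.8768, reject H₀

Derivation:
df = n - 1 = 72
χ² = (n-1)s²/σ₀² = 72×21.52/37 = 41.8768
Critical values: χ²_{0.975,72} = 50.428, χ²_{0.025,72} = 97.353
Rejection region: χ² < 50.428 or χ² > 97.353
Decision: reject H₀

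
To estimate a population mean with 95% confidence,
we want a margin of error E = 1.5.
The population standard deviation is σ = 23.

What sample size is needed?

z_0.025 = 1.960
n = (z×σ/E)² = (1.960×23/1.5)²
n = 903.2028
Round up: n = 904

Answer: n = 904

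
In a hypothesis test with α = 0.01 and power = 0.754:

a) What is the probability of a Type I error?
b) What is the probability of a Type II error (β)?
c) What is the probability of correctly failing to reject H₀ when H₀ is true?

a) Type I error probability = α = 0.01
b) Power = P(reject H₀ | H₁ true) = 1 - β = 0.754, so Type II error probability = β = 1 - Power = 0.246
c) P(fail to reject H₀ | H₀ true) = 1 - α = 0.99

Answer: a) 0.01, b) 0.246, c) 0.99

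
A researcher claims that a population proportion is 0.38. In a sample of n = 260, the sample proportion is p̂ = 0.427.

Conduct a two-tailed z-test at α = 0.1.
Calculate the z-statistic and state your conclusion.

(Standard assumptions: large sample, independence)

H₀: p = 0.38, H₁: p ≠ 0.38
Standard error: SE = √(p₀(1-p₀)/n) = √(0.38×0.62/260) = 0.030102
z-statistic: z = (p̂ - p₀)/SE = (0.427 - 0.38)/0.030102 = 1.5614
Critical value: z_0.05 = ±1.645
p-value = 0.1184
Decision: fail to reject H₀ at α = 0.1

Answer: z = 1.5614, fail to reject H₀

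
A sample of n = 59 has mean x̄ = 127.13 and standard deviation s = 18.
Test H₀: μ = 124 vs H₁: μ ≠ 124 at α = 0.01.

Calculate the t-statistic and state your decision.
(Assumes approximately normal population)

df = n - 1 = 58
SE = s/√n = 18/√59 = 2.3434
t = (x̄ - μ₀)/SE = (127.13 - 124)/2.3434 = 1.3357
Critical value: t_{0.005,58} = ±2.663
p-value ≈ 0.1869
Decision: fail to reject H₀

Answer: t = 1.3357, fail to reject H₀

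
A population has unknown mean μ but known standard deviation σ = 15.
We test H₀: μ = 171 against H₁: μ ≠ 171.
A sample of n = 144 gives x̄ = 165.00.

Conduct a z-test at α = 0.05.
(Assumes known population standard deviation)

Standard error: SE = σ/√n = 15/√144 = 1.2500
z-statistic: z = (x̄ - μ₀)/SE = (165.00 - 171)/1.2500 = -4.8000
Critical value: ±1.960
p-value < 0.0001
Decision: reject H₀

Answer: z = -4.8000, reject H₀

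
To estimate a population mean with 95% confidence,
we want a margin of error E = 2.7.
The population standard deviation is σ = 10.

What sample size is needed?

Answer: n = 53

Derivation:
z_0.025 = 1.960
n = (z×σ/E)² = (1.960×10/2.7)²
n = 52.6968
Round up: n = 53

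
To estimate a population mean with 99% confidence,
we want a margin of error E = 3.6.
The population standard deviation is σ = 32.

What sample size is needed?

z_0.005 = 2.576
n = (z×σ/E)² = (2.576×32/3.6)²
n = 524.3082
Round up: n = 525

Answer: n = 525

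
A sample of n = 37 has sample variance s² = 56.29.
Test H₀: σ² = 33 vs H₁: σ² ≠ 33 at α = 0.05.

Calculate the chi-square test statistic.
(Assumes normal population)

Answer: χ² = 61.4073, reject H₀

Derivation:
df = n - 1 = 36
χ² = (n-1)s²/σ₀² = 36×56.29/33 = 61.4073
Critical values: χ²_{0.975,36} = 21.336, χ²_{0.025,36} = 54.437
Rejection region: χ² < 21.336 or χ² > 54.437
Decision: reject H₀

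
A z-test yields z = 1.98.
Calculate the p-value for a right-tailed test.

Answer: p-value ≈ 0.0239

Derivation:
For z = 1.98:
p = P(Z > 1.98) = 1 - Φ(1.98) = 0.0239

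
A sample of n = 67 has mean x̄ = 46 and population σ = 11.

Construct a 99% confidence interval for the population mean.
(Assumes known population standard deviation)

Confidence level: 99%, α = 0.01
z_0.005 = 2.576
SE = σ/√n = 11/√67 = 1.3439
Margin of error = 2.576 × 1.3439 = 3.4619
CI: x̄ ± margin = 46 ± 3.4619
CI: (42.5381, 49.4619)

Answer: (42.5381, 49.4619)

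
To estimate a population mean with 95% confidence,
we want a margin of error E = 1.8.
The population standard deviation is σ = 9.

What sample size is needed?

Answer: n = 97

Derivation:
z_0.025 = 1.960
n = (z×σ/E)² = (1.960×9/1.8)²
n = 96.0400
Round up: n = 97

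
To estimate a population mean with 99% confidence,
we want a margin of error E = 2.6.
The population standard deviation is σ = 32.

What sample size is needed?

z_0.005 = 2.576
n = (z×σ/E)² = (2.576×32/2.6)²
n = 1005.1826
Round up: n = 1006

Answer: n = 1006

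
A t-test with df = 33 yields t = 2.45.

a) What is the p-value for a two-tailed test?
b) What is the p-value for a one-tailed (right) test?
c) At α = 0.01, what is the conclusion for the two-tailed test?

Answer: a) 0.0198, b) 0.0099, c) fail to reject H₀

Derivation:
Using t-distribution with df = 33:
a) Two-tailed: p = 2×P(T > 2.45) = 0.0198
b) One-tailed: p = P(T > 2.45) = 0.0099
c) 0.0198 ≥ 0.01, fail to reject H₀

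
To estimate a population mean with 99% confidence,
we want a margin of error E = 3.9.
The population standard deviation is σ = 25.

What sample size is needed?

Answer: n = 273

Derivation:
z_0.005 = 2.576
n = (z×σ/E)² = (2.576×25/3.9)²
n = 272.6732
Round up: n = 273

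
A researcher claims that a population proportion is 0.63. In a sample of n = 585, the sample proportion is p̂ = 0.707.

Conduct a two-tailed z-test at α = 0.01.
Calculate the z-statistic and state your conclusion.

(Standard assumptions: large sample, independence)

Answer: z = 3.8573, reject H₀

Derivation:
H₀: p = 0.63, H₁: p ≠ 0.63
Standard error: SE = √(p₀(1-p₀)/n) = √(0.63×0.37/585) = 0.019962
z-statistic: z = (p̂ - p₀)/SE = (0.707 - 0.63)/0.019962 = 3.8573
Critical value: z_0.005 = ±2.576
p-value = 0.0001
Decision: reject H₀ at α = 0.01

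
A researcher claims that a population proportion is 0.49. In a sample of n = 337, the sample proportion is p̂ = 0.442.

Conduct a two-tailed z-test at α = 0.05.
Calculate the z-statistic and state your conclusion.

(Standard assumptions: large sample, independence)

H₀: p = 0.49, H₁: p ≠ 0.49
Standard error: SE = √(p₀(1-p₀)/n) = √(0.49×0.51/337) = 0.027231
z-statistic: z = (p̂ - p₀)/SE = (0.442 - 0.49)/0.027231 = -1.7627
Critical value: z_0.025 = ±1.960
p-value = 0.0780
Decision: fail to reject H₀ at α = 0.05

Answer: z = -1.7627, fail to reject H₀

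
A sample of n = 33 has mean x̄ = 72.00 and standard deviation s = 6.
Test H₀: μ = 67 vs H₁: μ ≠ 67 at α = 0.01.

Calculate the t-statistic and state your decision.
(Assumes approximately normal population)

df = n - 1 = 32
SE = s/√n = 6/√33 = 1.0445
t = (x̄ - μ₀)/SE = (72.00 - 67)/1.0445 = 4.7870
Critical value: t_{0.005,32} = ±2.738
p-value < 0.0001
Decision: reject H₀

Answer: t = 4.7870, reject H₀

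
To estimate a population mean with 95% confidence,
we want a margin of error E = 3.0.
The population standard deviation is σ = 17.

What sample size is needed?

Answer: n = 124

Derivation:
z_0.025 = 1.960
n = (z×σ/E)² = (1.960×17/3.0)²
n = 123.3580
Round up: n = 124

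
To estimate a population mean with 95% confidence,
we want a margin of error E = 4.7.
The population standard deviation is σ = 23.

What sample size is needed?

Answer: n = 92

Derivation:
z_0.025 = 1.960
n = (z×σ/E)² = (1.960×23/4.7)²
n = 91.9967
Round up: n = 92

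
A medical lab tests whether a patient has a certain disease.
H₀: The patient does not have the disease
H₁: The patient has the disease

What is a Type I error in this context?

Answer: Diagnosing a healthy patient as having the disease (false positive)

Derivation:
Type I error: rejecting H₀ when it is actually true (false positive).
Type II error: failing to reject H₀ when H₁ is actually true (false negative).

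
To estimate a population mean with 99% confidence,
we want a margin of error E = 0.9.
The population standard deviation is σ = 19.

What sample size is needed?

Answer: n = 2958

Derivation:
z_0.005 = 2.576
n = (z×σ/E)² = (2.576×19/0.9)²
n = 2957.4261
Round up: n = 2958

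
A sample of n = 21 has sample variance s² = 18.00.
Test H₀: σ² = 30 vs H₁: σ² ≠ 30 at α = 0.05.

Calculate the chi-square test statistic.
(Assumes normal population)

df = n - 1 = 20
χ² = (n-1)s²/σ₀² = 20×18.00/30 = 12.0000
Critical values: χ²_{0.975,20} = 9.591, χ²_{0.025,20} = 34.170
Rejection region: χ² < 9.591 or χ² > 34.170
Decision: fail to reject H₀

Answer: χ² = 12.0000, fail to reject H₀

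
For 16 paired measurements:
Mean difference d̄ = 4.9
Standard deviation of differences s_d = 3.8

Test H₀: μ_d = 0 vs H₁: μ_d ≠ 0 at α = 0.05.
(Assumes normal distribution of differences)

Answer: t = 5.1579, reject H₀

Derivation:
df = n - 1 = 15
SE = s_d/√n = 3.8/√16 = 0.9500
t = d̄/SE = 4.9/0.9500 = 5.1579
Critical value: t_{0.025,15} = ±2.131
p-value ≈ 0.0001
Decision: reject H₀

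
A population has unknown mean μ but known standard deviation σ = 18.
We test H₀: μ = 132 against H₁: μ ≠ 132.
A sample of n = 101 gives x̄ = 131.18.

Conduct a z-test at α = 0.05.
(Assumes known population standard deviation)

Answer: z = -0.4578, fail to reject H₀

Derivation:
Standard error: SE = σ/√n = 18/√101 = 1.7911
z-statistic: z = (x̄ - μ₀)/SE = (131.18 - 132)/1.7911 = -0.4578
Critical value: ±1.960
p-value = 0.6471
Decision: fail to reject H₀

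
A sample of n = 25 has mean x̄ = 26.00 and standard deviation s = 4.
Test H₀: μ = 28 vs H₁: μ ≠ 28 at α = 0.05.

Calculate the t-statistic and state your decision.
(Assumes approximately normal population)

df = n - 1 = 24
SE = s/√n = 4/√25 = 0.8000
t = (x̄ - μ₀)/SE = (26.00 - 28)/0.8000 = -2.5000
Critical value: t_{0.025,24} = ±2.064
p-value ≈ 0.0197
Decision: reject H₀

Answer: t = -2.5000, reject H₀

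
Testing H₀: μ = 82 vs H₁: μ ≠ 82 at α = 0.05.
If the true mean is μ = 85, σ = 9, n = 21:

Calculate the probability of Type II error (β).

Answer: β ≈ 0.6671

Derivation:
SE = σ/√n = 9/√21 = 1.9640
Critical values: μ₀ ± z_0.025×SE = 82 ± 1.960×1.9640
Acceptance region: (78.1506, 85.8494)
Under H₁ (μ = 85): z_high = (85.8494 - 85)/1.9640 = 0.4325, z_low = (78.1506 - 85)/1.9640 = -3.4875
β = P(not reject | H₁) = Φ(0.4325) - Φ(-3.4875) ≈ 0.6671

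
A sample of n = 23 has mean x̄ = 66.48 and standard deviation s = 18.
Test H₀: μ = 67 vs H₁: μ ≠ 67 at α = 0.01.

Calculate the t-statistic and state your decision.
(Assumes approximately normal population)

Answer: t = -0.1385, fail to reject H₀

Derivation:
df = n - 1 = 22
SE = s/√n = 18/√23 = 3.7533
t = (x̄ - μ₀)/SE = (66.48 - 67)/3.7533 = -0.1385
Critical value: t_{0.005,22} = ±2.819
p-value ≈ 0.8911
Decision: fail to reject H₀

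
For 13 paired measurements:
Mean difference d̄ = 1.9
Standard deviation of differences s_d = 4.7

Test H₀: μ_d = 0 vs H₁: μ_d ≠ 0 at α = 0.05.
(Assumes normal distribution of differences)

df = n - 1 = 12
SE = s_d/√n = 4.7/√13 = 1.3035
t = d̄/SE = 1.9/1.3035 = 1.4576
Critical value: t_{0.025,12} = ±2.179
p-value ≈ 0.1706
Decision: fail to reject H₀

Answer: t = 1.4576, fail to reject H₀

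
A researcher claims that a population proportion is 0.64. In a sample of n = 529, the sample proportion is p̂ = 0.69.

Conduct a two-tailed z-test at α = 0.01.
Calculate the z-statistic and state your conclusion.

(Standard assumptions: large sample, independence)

H₀: p = 0.64, H₁: p ≠ 0.64
Standard error: SE = √(p₀(1-p₀)/n) = √(0.64×0.36/529) = 0.020870
z-statistic: z = (p̂ - p₀)/SE = (0.69 - 0.64)/0.020870 = 2.3958
Critical value: z_0.005 = ±2.576
p-value = 0.0166
Decision: fail to reject H₀ at α = 0.01

Answer: z = 2.3958, fail to reject H₀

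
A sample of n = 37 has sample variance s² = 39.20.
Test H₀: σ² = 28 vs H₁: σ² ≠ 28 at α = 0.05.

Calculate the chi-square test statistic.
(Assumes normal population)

Answer: χ² = 50.4000, fail to reject H₀

Derivation:
df = n - 1 = 36
χ² = (n-1)s²/σ₀² = 36×39.20/28 = 50.4000
Critical values: χ²_{0.975,36} = 21.336, χ²_{0.025,36} = 54.437
Rejection region: χ² < 21.336 or χ² > 54.437
Decision: fail to reject H₀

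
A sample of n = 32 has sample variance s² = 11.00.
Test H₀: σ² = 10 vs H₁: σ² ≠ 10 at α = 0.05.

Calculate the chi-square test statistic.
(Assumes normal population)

Answer: χ² = 34.1000, fail to reject H₀

Derivation:
df = n - 1 = 31
χ² = (n-1)s²/σ₀² = 31×11.00/10 = 34.1000
Critical values: χ²_{0.975,31} = 17.539, χ²_{0.025,31} = 48.232
Rejection region: χ² < 17.539 or χ² > 48.232
Decision: fail to reject H₀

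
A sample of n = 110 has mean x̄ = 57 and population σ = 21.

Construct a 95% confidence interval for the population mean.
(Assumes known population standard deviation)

Answer: (53.0755, 60.9245)

Derivation:
Confidence level: 95%, α = 0.05
z_0.025 = 1.960
SE = σ/√n = 21/√110 = 2.0023
Margin of error = 1.960 × 2.0023 = 3.9245
CI: x̄ ± margin = 57 ± 3.9245
CI: (53.0755, 60.9245)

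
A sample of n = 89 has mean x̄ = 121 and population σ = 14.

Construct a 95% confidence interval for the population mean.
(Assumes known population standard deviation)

Answer: (118.0914, 123.9086)

Derivation:
Confidence level: 95%, α = 0.05
z_0.025 = 1.960
SE = σ/√n = 14/√89 = 1.4840
Margin of error = 1.960 × 1.4840 = 2.9086
CI: x̄ ± margin = 121 ± 2.9086
CI: (118.0914, 123.9086)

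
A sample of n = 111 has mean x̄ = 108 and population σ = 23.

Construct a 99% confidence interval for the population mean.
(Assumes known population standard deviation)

Confidence level: 99%, α = 0.01
z_0.005 = 2.576
SE = σ/√n = 23/√111 = 2.1831
Margin of error = 2.576 × 2.1831 = 5.6237
CI: x̄ ± margin = 108 ± 5.6237
CI: (102.3763, 113.6237)

Answer: (102.3763, 113.6237)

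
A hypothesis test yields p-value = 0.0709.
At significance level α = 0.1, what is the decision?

Answer: reject H₀

Derivation:
Compare p-value to α:
0.0709 < 0.1
Decision: reject H₀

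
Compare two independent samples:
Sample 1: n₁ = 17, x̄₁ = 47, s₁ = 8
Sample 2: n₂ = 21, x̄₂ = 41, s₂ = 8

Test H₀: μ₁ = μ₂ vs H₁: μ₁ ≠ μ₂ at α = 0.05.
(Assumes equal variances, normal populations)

Pooled variance: s²_p = [16×8² + 20×8²]/(36) = 64.0000
s_p = 8.0000
SE = s_p×√(1/n₁ + 1/n₂) = 8.0000×√(1/17 + 1/21) = 2.6100
t = (x̄₁ - x̄₂)/SE = (47 - 41)/2.6100 = 2.2989
df = 36, t-critical = ±2.028
Decision: reject H₀

Answer: t = 2.2989, reject H₀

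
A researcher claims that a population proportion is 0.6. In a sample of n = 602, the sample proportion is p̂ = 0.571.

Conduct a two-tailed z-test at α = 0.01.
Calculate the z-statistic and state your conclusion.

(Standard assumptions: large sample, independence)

Answer: z = -1.4524, fail to reject H₀

Derivation:
H₀: p = 0.6, H₁: p ≠ 0.6
Standard error: SE = √(p₀(1-p₀)/n) = √(0.6×0.4/602) = 0.019967
z-statistic: z = (p̂ - p₀)/SE = (0.571 - 0.6)/0.019967 = -1.4524
Critical value: z_0.005 = ±2.576
p-value = 0.1464
Decision: fail to reject H₀ at α = 0.01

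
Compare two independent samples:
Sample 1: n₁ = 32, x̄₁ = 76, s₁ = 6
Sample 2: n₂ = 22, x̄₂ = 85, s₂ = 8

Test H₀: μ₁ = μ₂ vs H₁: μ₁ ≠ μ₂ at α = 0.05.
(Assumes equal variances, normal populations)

Pooled variance: s²_p = [31×6² + 21×8²]/(52) = 47.3077
s_p = 6.8781
SE = s_p×√(1/n₁ + 1/n₂) = 6.8781×√(1/32 + 1/22) = 1.9049
t = (x̄₁ - x̄₂)/SE = (76 - 85)/1.9049 = -4.7247
df = 52, t-critical = ±2.007
Decision: reject H₀

Answer: t = -4.7247, reject H₀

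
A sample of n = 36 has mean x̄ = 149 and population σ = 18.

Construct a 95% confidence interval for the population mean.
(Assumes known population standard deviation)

Confidence level: 95%, α = 0.05
z_0.025 = 1.960
SE = σ/√n = 18/√36 = 3.0000
Margin of error = 1.960 × 3.0000 = 5.8800
CI: x̄ ± margin = 149 ± 5.8800
CI: (143.1200, 154.8800)

Answer: (143.1200, 154.8800)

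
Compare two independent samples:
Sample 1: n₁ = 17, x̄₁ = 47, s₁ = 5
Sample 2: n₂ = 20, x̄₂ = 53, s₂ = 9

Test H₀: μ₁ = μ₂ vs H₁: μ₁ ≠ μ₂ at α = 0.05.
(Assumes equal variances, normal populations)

Answer: t = -2.4436, reject H₀

Derivation:
Pooled variance: s²_p = [16×5² + 19×9²]/(35) = 55.4000
s_p = 7.4431
SE = s_p×√(1/n₁ + 1/n₂) = 7.4431×√(1/17 + 1/20) = 2.4554
t = (x̄₁ - x̄₂)/SE = (47 - 53)/2.4554 = -2.4436
df = 35, t-critical = ±2.030
Decision: reject H₀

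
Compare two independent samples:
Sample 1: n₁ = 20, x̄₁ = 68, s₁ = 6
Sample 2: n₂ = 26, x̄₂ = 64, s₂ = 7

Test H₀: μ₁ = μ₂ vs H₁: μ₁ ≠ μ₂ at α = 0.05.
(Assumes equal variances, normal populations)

Pooled variance: s²_p = [19×6² + 25×7²]/(44) = 43.3864
s_p = 6.5868
SE = s_p×√(1/n₁ + 1/n₂) = 6.5868×√(1/20 + 1/26) = 1.9591
t = (x̄₁ - x̄₂)/SE = (68 - 64)/1.9591 = 2.0418
df = 44, t-critical = ±2.015
Decision: reject H₀

Answer: t = 2.0418, reject H₀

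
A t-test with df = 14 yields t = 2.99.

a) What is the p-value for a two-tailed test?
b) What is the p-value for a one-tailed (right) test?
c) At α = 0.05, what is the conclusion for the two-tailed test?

Using t-distribution with df = 14:
a) Two-tailed: p = 2×P(T > 2.99) = 0.0097
b) One-tailed: p = P(T > 2.99) = 0.0049
c) 0.0097 < 0.05, reject H₀

Answer: a) 0.0097, b) 0.0049, c) reject H₀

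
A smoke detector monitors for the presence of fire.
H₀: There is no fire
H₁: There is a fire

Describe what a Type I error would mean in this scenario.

Type I error (α): Rejecting H₀ when H₀ is true
Type II error (β): Failing to reject H₀ when H₁ is true

Answer: The alarm sounds when there is no fire (false alarm)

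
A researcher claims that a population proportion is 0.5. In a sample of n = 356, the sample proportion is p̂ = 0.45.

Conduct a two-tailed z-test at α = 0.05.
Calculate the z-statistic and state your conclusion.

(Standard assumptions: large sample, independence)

H₀: p = 0.5, H₁: p ≠ 0.5
Standard error: SE = √(p₀(1-p₀)/n) = √(0.5×0.5/356) = 0.026500
z-statistic: z = (p̂ - p₀)/SE = (0.45 - 0.5)/0.026500 = -1.8868
Critical value: z_0.025 = ±1.960
p-value = 0.0592
Decision: fail to reject H₀ at α = 0.05

Answer: z = -1.8868, fail to reject H₀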